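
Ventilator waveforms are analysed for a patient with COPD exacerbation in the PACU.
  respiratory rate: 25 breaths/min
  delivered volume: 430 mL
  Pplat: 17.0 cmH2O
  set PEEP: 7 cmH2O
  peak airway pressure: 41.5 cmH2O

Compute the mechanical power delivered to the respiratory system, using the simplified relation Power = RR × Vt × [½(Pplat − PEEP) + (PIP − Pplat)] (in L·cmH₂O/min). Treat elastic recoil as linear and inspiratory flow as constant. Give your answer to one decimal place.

317.1

Per-breath work = Vt × [½(Pplat−PEEP) + (PIP−Pplat)] = 0.430 × [0.5×10.0 + 24.5] = 0.430 × 29.5 = 12.685 L·cmH2O.
Power = 25 × 12.685 = 317.13 L·cmH2O/min.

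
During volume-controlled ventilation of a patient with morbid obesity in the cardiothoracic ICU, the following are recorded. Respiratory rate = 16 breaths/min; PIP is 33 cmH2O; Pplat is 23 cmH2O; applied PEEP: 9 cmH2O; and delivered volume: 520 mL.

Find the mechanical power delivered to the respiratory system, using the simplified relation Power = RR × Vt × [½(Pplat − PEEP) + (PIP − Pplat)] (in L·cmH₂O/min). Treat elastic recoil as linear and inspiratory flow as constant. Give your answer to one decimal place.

141.4

Per-breath work = Vt × [½(Pplat−PEEP) + (PIP−Pplat)] = 0.520 × [0.5×14.0 + 10.0] = 0.520 × 17.0 = 8.84 L·cmH2O.
Power = 16 × 8.84 = 141.44 L·cmH2O/min.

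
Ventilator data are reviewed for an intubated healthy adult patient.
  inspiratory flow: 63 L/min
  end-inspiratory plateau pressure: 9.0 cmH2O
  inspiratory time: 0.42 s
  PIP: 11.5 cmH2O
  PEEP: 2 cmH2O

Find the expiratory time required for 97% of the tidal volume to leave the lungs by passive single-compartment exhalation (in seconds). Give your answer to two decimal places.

0.53

Flow: 63 L/min ÷ 60 = 1.05 L/s.
Vt = flow × Ti = 1.05 L/s × 0.42 s × 1000 mL/L = 441.0 mL.
R = (PIP − Pplat)/V̇ = (11.5 − 9.0) / 1.05 = 2.5/1.05 = 2.381 cmH2O·s/L.
C = Vt/(Pplat − PEEP) = 441.0 / (9.0 − 2) = 441.0/7.0 = 63.0 mL/cmH2O.
τ = R × C = 2.381 × 0.063 L/cmH2O = 0.15 s.
t = −τ·ln(1 − 0.97) = −0.15·ln(0.03) = 0.526 s.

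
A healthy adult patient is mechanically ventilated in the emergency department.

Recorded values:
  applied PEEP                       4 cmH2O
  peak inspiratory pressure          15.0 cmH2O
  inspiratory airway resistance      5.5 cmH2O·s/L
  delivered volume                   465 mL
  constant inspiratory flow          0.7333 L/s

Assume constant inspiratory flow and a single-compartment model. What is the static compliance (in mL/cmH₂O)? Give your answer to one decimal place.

66.7

Equation of motion (constant flow): PIP = Vt/C + R·V̇ + PEEP.
Vt/C = PIP − R·V̇ − PEEP = 15.0 − 5.5×0.7333 − 4 = 15.0 − 4.033 − 4 = 6.967 cmH2O.
C = Vt / 6.967 = 465 / 6.967 = 66.743 mL/cmH2O.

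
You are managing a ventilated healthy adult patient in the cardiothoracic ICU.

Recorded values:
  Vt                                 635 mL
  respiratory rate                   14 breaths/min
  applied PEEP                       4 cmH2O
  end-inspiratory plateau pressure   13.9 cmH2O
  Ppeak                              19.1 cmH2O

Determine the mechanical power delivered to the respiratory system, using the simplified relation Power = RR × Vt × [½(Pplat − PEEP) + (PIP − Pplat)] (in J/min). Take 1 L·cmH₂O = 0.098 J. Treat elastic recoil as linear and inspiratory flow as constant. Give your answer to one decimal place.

8.8

Per-breath work = Vt × [½(Pplat−PEEP) + (PIP−Pplat)] = 0.635 × [0.5×9.9 + 5.2] = 0.635 × 10.15 = 6.445 L·cmH2O.
Power = 14 × 6.445 = 90.23 L·cmH2O/min.
× 0.098 J/(L·cmH2O) → 8.843 J/min.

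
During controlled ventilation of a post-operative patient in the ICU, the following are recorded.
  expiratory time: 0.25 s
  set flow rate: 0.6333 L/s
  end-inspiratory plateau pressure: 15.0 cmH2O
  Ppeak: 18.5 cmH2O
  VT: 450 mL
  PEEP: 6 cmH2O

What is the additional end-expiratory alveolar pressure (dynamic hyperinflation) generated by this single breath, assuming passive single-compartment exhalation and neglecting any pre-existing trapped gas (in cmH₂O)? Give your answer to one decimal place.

R = (PIP − Pplat)/V̇ = (18.5 − 15.0) / 0.6333 = 3.5/0.6333 = 5.527 cmH2O·s/L.
C = Vt/(Pplat − PEEP) = 450.0 / (15.0 − 6) = 450.0/9.0 = 50.0 mL/cmH2O.
τ = R × C = 5.527 × 0.05 L/cmH2O = 0.2764 s.
Fraction remaining = e^(−Te/τ) = e^(−0.25/0.2764) = 0.4047; trapped volume = 450.0 × 0.4047 = 182.12 mL.
Additional alveolar pressure from trapping ≈ V_trapped / C = 182.12 / 50.0 = 3.642 cmH2O.

3.6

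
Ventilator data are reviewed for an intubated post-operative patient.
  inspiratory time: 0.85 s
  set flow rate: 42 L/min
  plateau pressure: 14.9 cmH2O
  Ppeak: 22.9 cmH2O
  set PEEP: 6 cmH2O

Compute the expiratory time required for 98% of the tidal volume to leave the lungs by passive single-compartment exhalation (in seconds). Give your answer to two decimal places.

Flow: 42 L/min ÷ 60 = 0.7 L/s.
Vt = flow × Ti = 0.7 L/s × 0.85 s × 1000 mL/L = 595.0 mL.
R = (PIP − Pplat)/V̇ = (22.9 − 14.9) / 0.7 = 8.0/0.7 = 11.429 cmH2O·s/L.
C = Vt/(Pplat − PEEP) = 595.0 / (14.9 − 6) = 595.0/8.9 = 66.854 mL/cmH2O.
τ = R × C = 11.429 × 0.06685 L/cmH2O = 0.764 s.
t = −τ·ln(1 − 0.98) = −0.764·ln(0.02) = 2.989 s.

2.99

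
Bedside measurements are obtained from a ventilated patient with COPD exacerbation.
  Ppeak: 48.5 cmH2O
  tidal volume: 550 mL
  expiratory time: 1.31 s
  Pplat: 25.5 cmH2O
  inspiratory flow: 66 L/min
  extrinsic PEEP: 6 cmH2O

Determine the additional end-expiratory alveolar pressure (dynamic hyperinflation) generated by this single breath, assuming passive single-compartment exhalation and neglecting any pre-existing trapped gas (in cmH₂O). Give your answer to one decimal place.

Flow: 66 L/min ÷ 60 = 1.1 L/s.
R = (PIP − Pplat)/V̇ = (48.5 − 25.5) / 1.1 = 23.0/1.1 = 20.909 cmH2O·s/L.
C = Vt/(Pplat − PEEP) = 550.0 / (25.5 − 6) = 550.0/19.5 = 28.205 mL/cmH2O.
τ = R × C = 20.909 × 0.02821 L/cmH2O = 0.5898 s.
Fraction remaining = e^(−Te/τ) = e^(−1.31/0.5898) = 0.1085; trapped volume = 550.0 × 0.1085 = 59.675 mL.
Additional alveolar pressure from trapping ≈ V_trapped / C = 59.675 / 28.205 = 2.116 cmH2O.

2.1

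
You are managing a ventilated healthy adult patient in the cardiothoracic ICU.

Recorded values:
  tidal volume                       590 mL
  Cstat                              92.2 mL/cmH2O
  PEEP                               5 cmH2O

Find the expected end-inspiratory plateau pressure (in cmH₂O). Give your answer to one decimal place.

11.4

Pplat = PEEP + Vt / Cstat = 5 + 590 / 92.2 = 5 + 6.399 = 11.399 cmH2O.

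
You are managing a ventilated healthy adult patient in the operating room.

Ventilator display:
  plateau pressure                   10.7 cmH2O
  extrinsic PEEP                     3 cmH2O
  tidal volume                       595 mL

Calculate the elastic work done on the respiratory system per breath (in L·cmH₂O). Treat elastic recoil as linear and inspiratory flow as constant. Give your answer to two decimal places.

2.29

Elastic work ≈ ½ × (Pplat − PEEP) × Vt = 0.5 × (10.7 − 3) × 0.595 L = 0.5 × 7.7 × 0.595 = 2.291 L·cmH2O.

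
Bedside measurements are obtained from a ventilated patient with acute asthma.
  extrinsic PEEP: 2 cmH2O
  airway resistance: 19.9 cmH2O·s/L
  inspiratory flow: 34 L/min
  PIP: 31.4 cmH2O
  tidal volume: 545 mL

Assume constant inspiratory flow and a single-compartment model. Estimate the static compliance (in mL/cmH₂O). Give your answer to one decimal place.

Flow: 34 L/min ÷ 60 = 0.5667 L/s.
Equation of motion (constant flow): PIP = Vt/C + R·V̇ + PEEP.
Vt/C = PIP − R·V̇ − PEEP = 31.4 − 19.9×0.5667 − 2 = 31.4 − 11.277 − 2 = 18.123 cmH2O.
C = Vt / 18.123 = 545 / 18.123 = 30.072 mL/cmH2O.

30.1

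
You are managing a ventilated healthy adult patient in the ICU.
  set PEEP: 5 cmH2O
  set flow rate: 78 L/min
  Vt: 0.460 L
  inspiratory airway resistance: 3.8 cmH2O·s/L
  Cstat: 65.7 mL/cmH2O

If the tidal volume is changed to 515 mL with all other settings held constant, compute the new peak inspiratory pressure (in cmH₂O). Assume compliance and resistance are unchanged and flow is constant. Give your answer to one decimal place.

Flow: 78 L/min ÷ 60 = 1.3 L/s.
PIP = Vt/C + R·V̇ + PEEP (constant-flow equation of motion).
Only the elastic term changes: ΔPIP = ΔVt / C = (515 − 460) / 65.7 = 0.8371 cmH2O.
Original PIP = 460/65.7 + 3.8×1.3 + 5 = 16.942 cmH2O; new PIP = 16.942 + (0.8371) = 17.779 cmH2O.

17.8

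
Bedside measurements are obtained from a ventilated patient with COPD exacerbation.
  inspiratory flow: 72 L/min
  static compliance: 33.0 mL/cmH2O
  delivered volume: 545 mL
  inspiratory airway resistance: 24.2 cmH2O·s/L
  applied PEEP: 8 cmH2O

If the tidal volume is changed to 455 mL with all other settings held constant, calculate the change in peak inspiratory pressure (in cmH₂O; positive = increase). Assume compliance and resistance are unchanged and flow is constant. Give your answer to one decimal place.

-2.7

PIP = Vt/C + R·V̇ + PEEP (constant-flow equation of motion).
Only the elastic term changes: ΔPIP = ΔVt / C = (455 − 545) / 33.0 = -2.727 cmH2O.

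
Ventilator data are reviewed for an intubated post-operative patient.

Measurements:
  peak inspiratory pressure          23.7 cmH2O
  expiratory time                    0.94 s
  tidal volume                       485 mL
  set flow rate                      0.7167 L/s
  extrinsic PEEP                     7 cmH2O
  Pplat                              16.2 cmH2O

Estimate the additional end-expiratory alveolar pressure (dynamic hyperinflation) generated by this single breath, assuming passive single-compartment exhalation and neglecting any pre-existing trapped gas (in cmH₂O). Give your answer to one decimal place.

R = (PIP − Pplat)/V̇ = (23.7 − 16.2) / 0.7167 = 7.5/0.7167 = 10.465 cmH2O·s/L.
C = Vt/(Pplat − PEEP) = 485.0 / (16.2 − 7) = 485.0/9.2 = 52.717 mL/cmH2O.
τ = R × C = 10.465 × 0.05272 L/cmH2O = 0.5517 s.
Fraction remaining = e^(−Te/τ) = e^(−0.94/0.5517) = 0.182; trapped volume = 485.0 × 0.182 = 88.27 mL.
Additional alveolar pressure from trapping ≈ V_trapped / C = 88.27 / 52.717 = 1.674 cmH2O.

1.7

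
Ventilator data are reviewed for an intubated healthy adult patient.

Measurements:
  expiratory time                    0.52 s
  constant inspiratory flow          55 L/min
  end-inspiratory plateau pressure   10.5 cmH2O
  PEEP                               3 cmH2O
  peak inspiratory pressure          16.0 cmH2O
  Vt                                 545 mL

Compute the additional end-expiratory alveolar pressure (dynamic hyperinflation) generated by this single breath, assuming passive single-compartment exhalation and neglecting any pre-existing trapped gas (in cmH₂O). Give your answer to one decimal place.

Flow: 55 L/min ÷ 60 = 0.9167 L/s.
R = (PIP − Pplat)/V̇ = (16.0 − 10.5) / 0.9167 = 5.5/0.9167 = 6.0 cmH2O·s/L.
C = Vt/(Pplat − PEEP) = 545.0 / (10.5 − 3) = 545.0/7.5 = 72.667 mL/cmH2O.
τ = R × C = 6.0 × 0.07267 L/cmH2O = 0.436 s.
Fraction remaining = e^(−Te/τ) = e^(−0.52/0.436) = 0.3034; trapped volume = 545.0 × 0.3034 = 165.35 mL.
Additional alveolar pressure from trapping ≈ V_trapped / C = 165.35 / 72.667 = 2.275 cmH2O.

2.3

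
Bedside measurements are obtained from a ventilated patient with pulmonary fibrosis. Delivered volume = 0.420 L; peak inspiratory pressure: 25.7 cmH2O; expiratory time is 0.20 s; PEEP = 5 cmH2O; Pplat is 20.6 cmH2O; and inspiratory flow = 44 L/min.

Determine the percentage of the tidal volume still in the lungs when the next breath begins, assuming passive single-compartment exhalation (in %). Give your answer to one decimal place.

Flow: 44 L/min ÷ 60 = 0.7333 L/s.
R = (PIP − Pplat)/V̇ = (25.7 − 20.6) / 0.7333 = 5.1/0.7333 = 6.955 cmH2O·s/L.
C = Vt/(Pplat − PEEP) = 420.0 / (20.6 − 5) = 420.0/15.6 = 26.923 mL/cmH2O.
τ = R × C = 6.955 × 0.02692 L/cmH2O = 0.1872 s.
Fraction remaining at end-expiration = e^(−Te/τ) = e^(−0.20/0.1872) = 0.3436 → 34.36%.

34.4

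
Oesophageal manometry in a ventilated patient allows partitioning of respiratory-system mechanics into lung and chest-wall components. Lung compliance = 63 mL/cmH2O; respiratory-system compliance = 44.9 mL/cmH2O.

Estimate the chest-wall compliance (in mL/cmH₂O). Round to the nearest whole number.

1/Ccw = 1/Crs − 1/CL.
1/Ccw = 1/44.9 − 1/63 = 0.006399.
Ccw = 156.27 mL/cmH2O.

156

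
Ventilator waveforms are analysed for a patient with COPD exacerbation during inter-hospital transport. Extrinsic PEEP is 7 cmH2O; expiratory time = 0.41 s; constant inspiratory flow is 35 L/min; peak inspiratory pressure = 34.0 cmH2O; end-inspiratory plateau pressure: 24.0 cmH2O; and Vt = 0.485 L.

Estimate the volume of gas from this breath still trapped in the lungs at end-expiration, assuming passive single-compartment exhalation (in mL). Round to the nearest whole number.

Flow: 35 L/min ÷ 60 = 0.5833 L/s.
R = (PIP − Pplat)/V̇ = (34.0 − 24.0) / 0.5833 = 10.0/0.5833 = 17.144 cmH2O·s/L.
C = Vt/(Pplat − PEEP) = 485.0 / (24.0 − 7) = 485.0/17.0 = 28.529 mL/cmH2O.
τ = R × C = 17.144 × 0.02853 L/cmH2O = 0.4891 s.
Fraction remaining = e^(−Te/τ) = e^(−0.41/0.4891) = 0.4325.
Trapped volume = 485.0 × 0.4325 = 209.76 mL.

210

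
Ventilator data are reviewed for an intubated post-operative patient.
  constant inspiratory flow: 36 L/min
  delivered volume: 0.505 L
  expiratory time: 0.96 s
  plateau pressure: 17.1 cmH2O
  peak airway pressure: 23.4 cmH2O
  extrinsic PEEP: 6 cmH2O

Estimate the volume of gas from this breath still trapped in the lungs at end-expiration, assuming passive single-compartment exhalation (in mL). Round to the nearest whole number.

Flow: 36 L/min ÷ 60 = 0.6 L/s.
R = (PIP − Pplat)/V̇ = (23.4 − 17.1) / 0.6 = 6.3/0.6 = 10.5 cmH2O·s/L.
C = Vt/(Pplat − PEEP) = 505.0 / (17.1 − 6) = 505.0/11.1 = 45.495 mL/cmH2O.
τ = R × C = 10.5 × 0.0455 L/cmH2O = 0.4778 s.
Fraction remaining = e^(−Te/τ) = e^(−0.96/0.4778) = 0.1341.
Trapped volume = 505.0 × 0.1341 = 67.721 mL.

68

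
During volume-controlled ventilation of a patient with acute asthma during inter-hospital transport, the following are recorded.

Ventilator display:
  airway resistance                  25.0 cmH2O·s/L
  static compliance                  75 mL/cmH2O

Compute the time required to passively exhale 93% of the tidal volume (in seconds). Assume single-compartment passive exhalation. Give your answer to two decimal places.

4.99

τ = R × C = 25.0 × 75 mL/cmH2O = 25.0 × 0.075 L/cmH2O = 1.875 s.
Exhaled fraction f = 1 − e^(−t/τ) → t = −τ·ln(1 − f) = −1.875·ln(0.07) = 4.986 s.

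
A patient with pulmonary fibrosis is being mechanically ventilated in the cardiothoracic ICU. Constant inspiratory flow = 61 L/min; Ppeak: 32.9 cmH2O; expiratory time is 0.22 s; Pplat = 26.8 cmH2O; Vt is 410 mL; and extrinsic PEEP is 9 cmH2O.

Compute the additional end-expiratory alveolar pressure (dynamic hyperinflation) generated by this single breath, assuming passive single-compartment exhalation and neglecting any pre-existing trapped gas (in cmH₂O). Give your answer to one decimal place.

3.6

Flow: 61 L/min ÷ 60 = 1.0167 L/s.
R = (PIP − Pplat)/V̇ = (32.9 − 26.8) / 1.0167 = 6.1/1.0167 = 6.0 cmH2O·s/L.
C = Vt/(Pplat − PEEP) = 410.0 / (26.8 − 9) = 410.0/17.8 = 23.034 mL/cmH2O.
τ = R × C = 6.0 × 0.02303 L/cmH2O = 0.1382 s.
Fraction remaining = e^(−Te/τ) = e^(−0.22/0.1382) = 0.2035; trapped volume = 410.0 × 0.2035 = 83.435 mL.
Additional alveolar pressure from trapping ≈ V_trapped / C = 83.435 / 23.034 = 3.622 cmH2O.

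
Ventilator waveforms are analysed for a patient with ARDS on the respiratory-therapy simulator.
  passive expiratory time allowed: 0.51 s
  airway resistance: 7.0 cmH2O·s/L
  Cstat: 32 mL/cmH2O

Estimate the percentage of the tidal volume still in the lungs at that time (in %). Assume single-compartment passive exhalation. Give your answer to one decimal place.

τ = R × C = 7.0 × 32 mL/cmH2O = 7.0 × 0.032 L/cmH2O = 0.224 s.
Passive exhalation: V(t)/V₀ = e^(−t/τ) = e^(−0.51/0.224) = 0.1026.
Fraction remaining = 0.1026 → 10.26%.

10.3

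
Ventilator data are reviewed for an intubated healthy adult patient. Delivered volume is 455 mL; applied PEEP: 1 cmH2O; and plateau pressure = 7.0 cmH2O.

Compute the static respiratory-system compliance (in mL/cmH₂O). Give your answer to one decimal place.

75.8

Cstat = Vt / (Pplat − PEEP) = 455 / (7.0 − 1) = 455 / 6.0 = 75.833 mL/cmH2O.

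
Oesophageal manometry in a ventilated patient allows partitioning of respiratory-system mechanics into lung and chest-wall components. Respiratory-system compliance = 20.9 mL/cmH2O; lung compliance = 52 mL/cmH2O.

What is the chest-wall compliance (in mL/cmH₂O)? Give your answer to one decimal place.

1/Ccw = 1/Crs − 1/CL.
1/Ccw = 1/20.9 − 1/52 = 0.02862.
Ccw = 34.941 mL/cmH2O.

34.9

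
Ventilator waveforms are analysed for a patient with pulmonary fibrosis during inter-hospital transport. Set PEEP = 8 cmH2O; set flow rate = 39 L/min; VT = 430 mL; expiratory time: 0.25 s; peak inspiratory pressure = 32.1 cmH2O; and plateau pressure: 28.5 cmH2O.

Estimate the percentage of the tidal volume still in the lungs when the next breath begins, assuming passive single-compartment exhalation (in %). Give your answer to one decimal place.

Flow: 39 L/min ÷ 60 = 0.65 L/s.
R = (PIP − Pplat)/V̇ = (32.1 − 28.5) / 0.65 = 3.6/0.65 = 5.538 cmH2O·s/L.
C = Vt/(Pplat − PEEP) = 430.0 / (28.5 − 8) = 430.0/20.5 = 20.976 mL/cmH2O.
τ = R × C = 5.538 × 0.02098 L/cmH2O = 0.1162 s.
Fraction remaining at end-expiration = e^(−Te/τ) = e^(−0.25/0.1162) = 0.1163 → 11.63%.

11.6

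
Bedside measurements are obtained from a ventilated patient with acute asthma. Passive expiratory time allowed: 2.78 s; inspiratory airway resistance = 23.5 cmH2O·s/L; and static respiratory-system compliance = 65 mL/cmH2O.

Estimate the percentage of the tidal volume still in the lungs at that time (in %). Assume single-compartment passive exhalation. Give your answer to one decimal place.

τ = R × C = 23.5 × 65 mL/cmH2O = 23.5 × 0.065 L/cmH2O = 1.528 s.
Passive exhalation: V(t)/V₀ = e^(−t/τ) = e^(−2.78/1.528) = 0.1621.
Fraction remaining = 0.1621 → 16.21%.

16.2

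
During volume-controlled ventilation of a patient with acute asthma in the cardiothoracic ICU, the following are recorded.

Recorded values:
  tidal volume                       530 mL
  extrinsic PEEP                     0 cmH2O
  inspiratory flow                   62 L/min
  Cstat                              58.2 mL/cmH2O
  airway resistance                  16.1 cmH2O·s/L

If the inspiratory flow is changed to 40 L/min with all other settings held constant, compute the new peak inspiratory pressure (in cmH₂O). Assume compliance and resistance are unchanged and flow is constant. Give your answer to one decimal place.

Flow: 62 L/min ÷ 60 = 1.0333 L/s.
New flow: 40 L/min ÷ 60 = 0.6667 L/s.
PIP = Vt/C + R·V̇ + PEEP (constant-flow equation of motion).
Only the resistive term changes: ΔPIP = R × ΔV̇ = 16.1 × (0.6667 − 1.0333) = 16.1 × -0.3666 = -5.902 cmH2O.
Original PIP = 530/58.2 + 16.1×1.0333 + 0 = 25.743 cmH2O; new PIP = 25.743 + (-5.902) = 19.841 cmH2O.

19.8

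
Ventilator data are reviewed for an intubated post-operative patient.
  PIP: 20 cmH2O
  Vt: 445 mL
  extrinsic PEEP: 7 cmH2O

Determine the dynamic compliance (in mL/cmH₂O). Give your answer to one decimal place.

34.2

Dynamic compliance = Vt / (PIP − PEEP) = 445 / (20 − 7) = 445 / 13.0 = 34.231 mL/cmH2O.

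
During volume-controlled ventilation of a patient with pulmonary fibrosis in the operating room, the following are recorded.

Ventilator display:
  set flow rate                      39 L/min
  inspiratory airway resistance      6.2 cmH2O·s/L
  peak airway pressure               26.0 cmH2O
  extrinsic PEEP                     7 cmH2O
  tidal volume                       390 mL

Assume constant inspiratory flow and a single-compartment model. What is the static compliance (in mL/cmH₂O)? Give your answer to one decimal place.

Flow: 39 L/min ÷ 60 = 0.65 L/s.
Equation of motion (constant flow): PIP = Vt/C + R·V̇ + PEEP.
Vt/C = PIP − R·V̇ − PEEP = 26.0 − 6.2×0.65 − 7 = 26.0 − 4.03 − 7 = 14.97 cmH2O.
C = Vt / 14.97 = 390 / 14.97 = 26.052 mL/cmH2O.

26.1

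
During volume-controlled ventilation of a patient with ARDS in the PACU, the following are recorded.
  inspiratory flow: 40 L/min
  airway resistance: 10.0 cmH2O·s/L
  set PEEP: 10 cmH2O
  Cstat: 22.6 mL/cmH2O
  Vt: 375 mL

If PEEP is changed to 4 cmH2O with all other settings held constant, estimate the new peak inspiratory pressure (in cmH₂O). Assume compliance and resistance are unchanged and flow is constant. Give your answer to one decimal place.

Flow: 40 L/min ÷ 60 = 0.6667 L/s.
PIP = Vt/C + R·V̇ + PEEP (constant-flow equation of motion).
Only the baseline term changes: ΔPIP = ΔPEEP = 4 − 10 = -6.0 cmH2O.
Original PIP = 375/22.6 + 10.0×0.6667 + 10 = 33.26 cmH2O; new PIP = 33.26 + (-6.0) = 27.26 cmH2O.

27.3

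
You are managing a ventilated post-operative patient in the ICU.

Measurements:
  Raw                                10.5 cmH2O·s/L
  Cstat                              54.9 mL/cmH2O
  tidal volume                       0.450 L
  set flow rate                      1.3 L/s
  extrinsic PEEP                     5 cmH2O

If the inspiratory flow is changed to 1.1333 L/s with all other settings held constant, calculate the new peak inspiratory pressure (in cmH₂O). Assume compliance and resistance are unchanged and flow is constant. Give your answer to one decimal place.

25.1

PIP = Vt/C + R·V̇ + PEEP (constant-flow equation of motion).
Only the resistive term changes: ΔPIP = R × ΔV̇ = 10.5 × (1.1333 − 1.3) = 10.5 × -0.1667 = -1.75 cmH2O.
Original PIP = 450/54.9 + 10.5×1.3 + 5 = 26.847 cmH2O; new PIP = 26.847 + (-1.75) = 25.097 cmH2O.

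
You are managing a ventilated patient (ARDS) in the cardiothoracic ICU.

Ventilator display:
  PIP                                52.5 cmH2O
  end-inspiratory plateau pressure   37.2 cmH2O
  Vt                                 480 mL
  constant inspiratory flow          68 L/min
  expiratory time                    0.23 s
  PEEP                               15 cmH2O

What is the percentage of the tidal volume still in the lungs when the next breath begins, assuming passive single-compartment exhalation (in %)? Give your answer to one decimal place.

45.5

Flow: 68 L/min ÷ 60 = 1.1333 L/s.
R = (PIP − Pplat)/V̇ = (52.5 − 37.2) / 1.1333 = 15.3/1.1333 = 13.5 cmH2O·s/L.
C = Vt/(Pplat − PEEP) = 480.0 / (37.2 − 15) = 480.0/22.2 = 21.622 mL/cmH2O.
τ = R × C = 13.5 × 0.02162 L/cmH2O = 0.2919 s.
Fraction remaining at end-expiration = e^(−Te/τ) = e^(−0.23/0.2919) = 0.4548 → 45.48%.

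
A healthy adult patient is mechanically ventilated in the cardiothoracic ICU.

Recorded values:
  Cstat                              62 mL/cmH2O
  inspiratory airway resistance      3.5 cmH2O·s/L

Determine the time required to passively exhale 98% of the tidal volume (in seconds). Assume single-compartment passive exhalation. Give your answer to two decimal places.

τ = R × C = 3.5 × 62 mL/cmH2O = 3.5 × 0.062 L/cmH2O = 0.217 s.
Exhaled fraction f = 1 − e^(−t/τ) → t = −τ·ln(1 − f) = −0.217·ln(0.02) = 0.8489 s.

0.85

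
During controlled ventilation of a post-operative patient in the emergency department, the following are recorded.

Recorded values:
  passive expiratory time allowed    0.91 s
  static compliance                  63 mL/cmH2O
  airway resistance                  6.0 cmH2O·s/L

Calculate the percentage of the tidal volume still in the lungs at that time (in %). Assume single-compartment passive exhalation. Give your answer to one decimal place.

τ = R × C = 6.0 × 63 mL/cmH2O = 6.0 × 0.063 L/cmH2O = 0.378 s.
Passive exhalation: V(t)/V₀ = e^(−t/τ) = e^(−0.91/0.378) = 0.09005.
Fraction remaining = 0.09005 → 9.005%.

9.0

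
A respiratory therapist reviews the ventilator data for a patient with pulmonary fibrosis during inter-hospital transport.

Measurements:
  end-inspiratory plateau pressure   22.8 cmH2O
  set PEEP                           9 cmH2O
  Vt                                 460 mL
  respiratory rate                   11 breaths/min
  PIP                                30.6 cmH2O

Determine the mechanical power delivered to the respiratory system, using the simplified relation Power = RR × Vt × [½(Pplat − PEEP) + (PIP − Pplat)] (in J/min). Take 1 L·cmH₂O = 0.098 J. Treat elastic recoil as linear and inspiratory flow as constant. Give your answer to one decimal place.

7.3

Per-breath work = Vt × [½(Pplat−PEEP) + (PIP−Pplat)] = 0.460 × [0.5×13.8 + 7.8] = 0.460 × 14.7 = 6.762 L·cmH2O.
Power = 11 × 6.762 = 74.382 L·cmH2O/min.
× 0.098 J/(L·cmH2O) → 7.289 J/min.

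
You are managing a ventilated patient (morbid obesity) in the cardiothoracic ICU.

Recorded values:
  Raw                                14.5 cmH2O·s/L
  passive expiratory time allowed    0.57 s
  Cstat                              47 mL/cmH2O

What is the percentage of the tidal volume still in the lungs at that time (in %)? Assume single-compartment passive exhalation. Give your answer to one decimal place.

43.3

τ = R × C = 14.5 × 47 mL/cmH2O = 14.5 × 0.047 L/cmH2O = 0.6815 s.
Passive exhalation: V(t)/V₀ = e^(−t/τ) = e^(−0.57/0.6815) = 0.4333.
Fraction remaining = 0.4333 → 43.33%.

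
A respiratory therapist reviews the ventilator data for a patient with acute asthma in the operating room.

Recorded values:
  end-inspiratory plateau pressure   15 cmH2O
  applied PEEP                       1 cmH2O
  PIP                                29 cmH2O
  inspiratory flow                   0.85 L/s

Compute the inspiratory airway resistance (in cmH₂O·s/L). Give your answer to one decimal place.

16.5

Raw = (PIP − Pplat) / flow = (29 − 15) / 0.85 = 14.0 / 0.85 = 16.471 cmH2O·s/L.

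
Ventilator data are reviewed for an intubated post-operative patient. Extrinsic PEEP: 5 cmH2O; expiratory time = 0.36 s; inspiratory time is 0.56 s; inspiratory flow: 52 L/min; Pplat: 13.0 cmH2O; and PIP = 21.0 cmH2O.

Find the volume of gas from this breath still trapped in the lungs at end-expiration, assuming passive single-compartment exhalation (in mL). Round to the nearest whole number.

255

Flow: 52 L/min ÷ 60 = 0.8667 L/s.
Vt = flow × Ti = 0.8667 L/s × 0.56 s × 1000 mL/L = 485.35 mL.
R = (PIP − Pplat)/V̇ = (21.0 − 13.0) / 0.8667 = 8.0/0.8667 = 9.23 cmH2O·s/L.
C = Vt/(Pplat − PEEP) = 485.35 / (13.0 − 5) = 485.35/8.0 = 60.669 mL/cmH2O.
τ = R × C = 9.23 × 0.06067 L/cmH2O = 0.56 s.
Fraction remaining = e^(−Te/τ) = e^(−0.36/0.56) = 0.5258.
Trapped volume = 485.35 × 0.5258 = 255.2 mL.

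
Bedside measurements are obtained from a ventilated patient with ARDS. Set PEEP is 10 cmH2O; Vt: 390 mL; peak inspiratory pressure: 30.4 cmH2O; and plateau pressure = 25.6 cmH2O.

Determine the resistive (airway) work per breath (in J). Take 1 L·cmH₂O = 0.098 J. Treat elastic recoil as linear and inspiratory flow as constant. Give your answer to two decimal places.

0.18

With constant inspiratory flow the resistive pressure is constant at PIP − Pplat = 30.4 − 25.6 = 4.8 cmH2O, so resistive work = 4.8 × 0.390 = 1.872 L·cmH2O.
× 0.098 J/(L·cmH2O) → 0.1835 J.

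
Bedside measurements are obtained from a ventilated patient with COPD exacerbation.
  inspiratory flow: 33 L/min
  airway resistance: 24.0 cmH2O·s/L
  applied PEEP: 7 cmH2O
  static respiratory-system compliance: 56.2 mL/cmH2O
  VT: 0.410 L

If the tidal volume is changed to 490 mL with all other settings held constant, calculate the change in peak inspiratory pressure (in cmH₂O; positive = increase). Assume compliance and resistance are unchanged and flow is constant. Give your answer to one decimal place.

1.4

PIP = Vt/C + R·V̇ + PEEP (constant-flow equation of motion).
Only the elastic term changes: ΔPIP = ΔVt / C = (490 − 410) / 56.2 = 1.423 cmH2O.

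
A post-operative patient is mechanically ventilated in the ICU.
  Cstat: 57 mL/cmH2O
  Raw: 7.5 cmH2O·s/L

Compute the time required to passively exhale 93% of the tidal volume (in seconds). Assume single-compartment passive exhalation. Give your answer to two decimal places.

1.14

τ = R × C = 7.5 × 57 mL/cmH2O = 7.5 × 0.057 L/cmH2O = 0.4275 s.
Exhaled fraction f = 1 − e^(−t/τ) → t = −τ·ln(1 − f) = −0.4275·ln(0.07) = 1.137 s.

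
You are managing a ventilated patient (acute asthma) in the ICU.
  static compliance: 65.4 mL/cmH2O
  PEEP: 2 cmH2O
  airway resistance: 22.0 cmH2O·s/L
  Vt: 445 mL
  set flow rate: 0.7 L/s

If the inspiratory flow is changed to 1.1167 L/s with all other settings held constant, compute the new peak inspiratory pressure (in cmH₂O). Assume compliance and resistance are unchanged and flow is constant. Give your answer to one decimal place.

33.4

PIP = Vt/C + R·V̇ + PEEP (constant-flow equation of motion).
Only the resistive term changes: ΔPIP = R × ΔV̇ = 22.0 × (1.1167 − 0.7) = 22.0 × 0.4167 = 9.167 cmH2O.
Original PIP = 445/65.4 + 22.0×0.7 + 2 = 24.204 cmH2O; new PIP = 24.204 + (9.167) = 33.371 cmH2O.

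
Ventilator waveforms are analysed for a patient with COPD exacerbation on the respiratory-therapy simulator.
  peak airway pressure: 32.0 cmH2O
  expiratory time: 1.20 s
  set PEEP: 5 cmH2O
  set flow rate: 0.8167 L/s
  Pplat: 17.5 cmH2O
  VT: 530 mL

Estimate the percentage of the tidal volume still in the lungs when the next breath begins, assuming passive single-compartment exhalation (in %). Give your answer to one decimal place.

20.3

R = (PIP − Pplat)/V̇ = (32.0 − 17.5) / 0.8167 = 14.5/0.8167 = 17.754 cmH2O·s/L.
C = Vt/(Pplat − PEEP) = 530.0 / (17.5 − 5) = 530.0/12.5 = 42.4 mL/cmH2O.
τ = R × C = 17.754 × 0.0424 L/cmH2O = 0.7528 s.
Fraction remaining at end-expiration = e^(−Te/τ) = e^(−1.20/0.7528) = 0.2031 → 20.31%.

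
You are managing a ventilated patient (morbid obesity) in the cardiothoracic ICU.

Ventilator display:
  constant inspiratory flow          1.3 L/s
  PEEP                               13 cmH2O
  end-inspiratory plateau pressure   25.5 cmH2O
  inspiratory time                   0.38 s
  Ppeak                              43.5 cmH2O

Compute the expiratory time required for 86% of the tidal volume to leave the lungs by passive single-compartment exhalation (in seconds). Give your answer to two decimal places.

1.08

Vt = flow × Ti = 1.3 L/s × 0.38 s × 1000 mL/L = 494.0 mL.
R = (PIP − Pplat)/V̇ = (43.5 − 25.5) / 1.3 = 18.0/1.3 = 13.846 cmH2O·s/L.
C = Vt/(Pplat − PEEP) = 494.0 / (25.5 − 13) = 494.0/12.5 = 39.52 mL/cmH2O.
τ = R × C = 13.846 × 0.03952 L/cmH2O = 0.5472 s.
t = −τ·ln(1 − 0.86) = −0.5472·ln(0.14) = 1.076 s.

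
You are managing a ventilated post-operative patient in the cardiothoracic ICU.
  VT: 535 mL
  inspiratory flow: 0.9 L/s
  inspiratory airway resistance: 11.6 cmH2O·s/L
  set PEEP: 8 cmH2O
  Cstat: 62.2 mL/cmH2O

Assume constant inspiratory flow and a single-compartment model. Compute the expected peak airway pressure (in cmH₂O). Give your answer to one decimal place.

Equation of motion (constant flow): PIP = Vt/C + R·V̇ + PEEP.
PIP = 535/62.2 + 11.6×0.9 + 8 = 8.601 + 10.44 + 8 = 27.041 cmH2O.

27.0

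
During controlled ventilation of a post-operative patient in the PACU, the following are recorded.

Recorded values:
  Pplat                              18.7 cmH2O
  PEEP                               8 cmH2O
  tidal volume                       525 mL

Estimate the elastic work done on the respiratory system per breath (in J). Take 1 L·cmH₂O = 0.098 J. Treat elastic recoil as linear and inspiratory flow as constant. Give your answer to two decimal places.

0.28

Elastic work ≈ ½ × (Pplat − PEEP) × Vt = 0.5 × (18.7 − 8) × 0.525 L = 0.5 × 10.7 × 0.525 = 2.809 L·cmH2O.
× 0.098 J/(L·cmH2O) → 0.2753 J.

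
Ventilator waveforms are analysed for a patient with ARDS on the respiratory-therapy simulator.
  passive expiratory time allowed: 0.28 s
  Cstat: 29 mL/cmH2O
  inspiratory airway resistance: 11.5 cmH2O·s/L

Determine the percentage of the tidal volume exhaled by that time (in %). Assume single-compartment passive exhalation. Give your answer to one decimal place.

τ = R × C = 11.5 × 29 mL/cmH2O = 11.5 × 0.029 L/cmH2O = 0.3335 s.
Passive exhalation: V(t)/V₀ = e^(−t/τ) = e^(−0.28/0.3335) = 0.4319.
Fraction exhaled = 1 − 0.4319 = 0.5681 → 56.81%.

56.8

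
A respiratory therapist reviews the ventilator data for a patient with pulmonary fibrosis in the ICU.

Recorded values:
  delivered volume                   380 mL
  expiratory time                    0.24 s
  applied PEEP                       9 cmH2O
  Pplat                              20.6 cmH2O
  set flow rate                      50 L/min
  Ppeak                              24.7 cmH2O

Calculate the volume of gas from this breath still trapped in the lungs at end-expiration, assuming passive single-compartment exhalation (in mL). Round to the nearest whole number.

Flow: 50 L/min ÷ 60 = 0.8333 L/s.
R = (PIP − Pplat)/V̇ = (24.7 − 20.6) / 0.8333 = 4.1/0.8333 = 4.92 cmH2O·s/L.
C = Vt/(Pplat − PEEP) = 380.0 / (20.6 − 9) = 380.0/11.6 = 32.759 mL/cmH2O.
τ = R × C = 4.92 × 0.03276 L/cmH2O = 0.1612 s.
Fraction remaining = e^(−Te/τ) = e^(−0.24/0.1612) = 0.2256.
Trapped volume = 380.0 × 0.2256 = 85.728 mL.

86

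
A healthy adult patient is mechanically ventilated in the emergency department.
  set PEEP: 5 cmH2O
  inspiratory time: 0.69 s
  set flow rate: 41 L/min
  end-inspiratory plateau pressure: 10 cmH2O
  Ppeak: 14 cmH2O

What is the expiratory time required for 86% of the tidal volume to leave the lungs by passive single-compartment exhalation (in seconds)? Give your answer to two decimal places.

Flow: 41 L/min ÷ 60 = 0.6833 L/s.
Vt = flow × Ti = 0.6833 L/s × 0.69 s × 1000 mL/L = 471.48 mL.
R = (PIP − Pplat)/V̇ = (14 − 10) / 0.6833 = 4.0/0.6833 = 5.854 cmH2O·s/L.
C = Vt/(Pplat − PEEP) = 471.48 / (10 − 5) = 471.48/5.0 = 94.296 mL/cmH2O.
τ = R × C = 5.854 × 0.0943 L/cmH2O = 0.552 s.
t = −τ·ln(1 − 0.86) = −0.552·ln(0.14) = 1.085 s.

1.09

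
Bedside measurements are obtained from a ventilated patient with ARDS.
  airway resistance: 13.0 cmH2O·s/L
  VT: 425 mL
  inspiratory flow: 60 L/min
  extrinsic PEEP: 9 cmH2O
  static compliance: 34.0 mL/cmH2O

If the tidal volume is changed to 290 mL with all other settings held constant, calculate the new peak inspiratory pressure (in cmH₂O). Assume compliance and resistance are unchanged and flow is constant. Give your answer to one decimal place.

Flow: 60 L/min ÷ 60 = 1 L/s.
PIP = Vt/C + R·V̇ + PEEP (constant-flow equation of motion).
Only the elastic term changes: ΔPIP = ΔVt / C = (290 − 425) / 34.0 = -3.971 cmH2O.
Original PIP = 425/34.0 + 13.0×1 + 9 = 34.5 cmH2O; new PIP = 34.5 + (-3.971) = 30.529 cmH2O.

30.5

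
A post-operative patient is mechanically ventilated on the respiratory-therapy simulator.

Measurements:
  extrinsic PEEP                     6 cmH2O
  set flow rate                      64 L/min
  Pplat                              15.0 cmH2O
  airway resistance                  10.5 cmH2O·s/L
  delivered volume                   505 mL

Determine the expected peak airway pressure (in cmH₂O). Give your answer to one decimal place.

Flow: 64 L/min ÷ 60 = 1.0667 L/s.
PIP = Pplat + Raw × flow = 15.0 + 10.5 × 1.0667 = 15.0 + 11.2 = 26.2 cmH2O.

26.2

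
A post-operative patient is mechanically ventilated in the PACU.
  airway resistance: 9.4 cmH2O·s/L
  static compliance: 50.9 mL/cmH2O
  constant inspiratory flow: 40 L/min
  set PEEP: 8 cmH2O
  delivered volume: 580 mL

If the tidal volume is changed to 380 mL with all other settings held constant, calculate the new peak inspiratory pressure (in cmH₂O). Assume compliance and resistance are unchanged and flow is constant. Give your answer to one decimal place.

Flow: 40 L/min ÷ 60 = 0.6667 L/s.
PIP = Vt/C + R·V̇ + PEEP (constant-flow equation of motion).
Only the elastic term changes: ΔPIP = ΔVt / C = (380 − 580) / 50.9 = -3.929 cmH2O.
Original PIP = 580/50.9 + 9.4×0.6667 + 8 = 25.662 cmH2O; new PIP = 25.662 + (-3.929) = 21.733 cmH2O.

21.7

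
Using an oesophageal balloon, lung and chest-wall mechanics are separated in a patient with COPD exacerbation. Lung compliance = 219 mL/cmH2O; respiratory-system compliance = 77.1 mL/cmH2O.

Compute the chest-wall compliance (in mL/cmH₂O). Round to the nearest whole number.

1/Ccw = 1/Crs − 1/CL.
1/Ccw = 1/77.1 − 1/219 = 0.008404.
Ccw = 118.99 mL/cmH2O.

119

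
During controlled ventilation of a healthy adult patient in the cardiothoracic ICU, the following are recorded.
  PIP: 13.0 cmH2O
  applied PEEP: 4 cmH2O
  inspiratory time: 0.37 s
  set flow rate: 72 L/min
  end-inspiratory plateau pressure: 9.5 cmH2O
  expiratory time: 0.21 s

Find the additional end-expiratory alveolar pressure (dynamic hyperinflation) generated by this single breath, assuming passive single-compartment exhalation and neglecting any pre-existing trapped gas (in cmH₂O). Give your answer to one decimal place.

2.3

Flow: 72 L/min ÷ 60 = 1.2 L/s.
Vt = flow × Ti = 1.2 L/s × 0.37 s × 1000 mL/L = 444.0 mL.
R = (PIP − Pplat)/V̇ = (13.0 − 9.5) / 1.2 = 3.5/1.2 = 2.917 cmH2O·s/L.
C = Vt/(Pplat − PEEP) = 444.0 / (9.5 − 4) = 444.0/5.5 = 80.727 mL/cmH2O.
τ = R × C = 2.917 × 0.08073 L/cmH2O = 0.2355 s.
Fraction remaining = e^(−Te/τ) = e^(−0.21/0.2355) = 0.41; trapped volume = 444.0 × 0.41 = 182.04 mL.
Additional alveolar pressure from trapping ≈ V_trapped / C = 182.04 / 80.727 = 2.255 cmH2O.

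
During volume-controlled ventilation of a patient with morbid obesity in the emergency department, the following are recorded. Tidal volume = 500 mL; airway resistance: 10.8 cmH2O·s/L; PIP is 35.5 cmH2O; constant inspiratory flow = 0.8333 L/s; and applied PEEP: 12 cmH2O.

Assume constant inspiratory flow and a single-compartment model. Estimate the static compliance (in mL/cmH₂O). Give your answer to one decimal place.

Equation of motion (constant flow): PIP = Vt/C + R·V̇ + PEEP.
Vt/C = PIP − R·V̇ − PEEP = 35.5 − 10.8×0.8333 − 12 = 35.5 − 9.0 − 12 = 14.5 cmH2O.
C = Vt / 14.5 = 500 / 14.5 = 34.483 mL/cmH2O.

34.5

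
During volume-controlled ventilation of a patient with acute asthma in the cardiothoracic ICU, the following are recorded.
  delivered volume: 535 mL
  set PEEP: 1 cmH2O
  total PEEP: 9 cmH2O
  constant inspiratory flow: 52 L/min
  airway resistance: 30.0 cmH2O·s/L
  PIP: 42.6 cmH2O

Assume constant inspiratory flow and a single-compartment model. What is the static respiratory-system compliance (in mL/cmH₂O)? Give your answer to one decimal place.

70.4

Flow: 52 L/min ÷ 60 = 0.8667 L/s.
Total PEEP = 9 cmH2O (set 1 + intrinsic 8); this is the baseline alveolar pressure.
Equation of motion (constant flow): PIP = Vt/C + R·V̇ + PEEP.
Vt/C = PIP − R·V̇ − PEEP = 42.6 − 30.0×0.8667 − 9 = 42.6 − 26.001 − 9 = 7.599 cmH2O.
C = Vt / 7.599 = 535 / 7.599 = 70.404 mL/cmH2O.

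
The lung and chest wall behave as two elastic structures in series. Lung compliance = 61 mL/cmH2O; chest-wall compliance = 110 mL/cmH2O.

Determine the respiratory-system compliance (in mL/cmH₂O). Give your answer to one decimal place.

39.2

Lung and chest wall are elastances in series: 1/Crs = 1/CL + 1/Ccw.
1/Crs = 1/61 + 1/110 = 0.02548.
Crs = 39.246 mL/cmH2O.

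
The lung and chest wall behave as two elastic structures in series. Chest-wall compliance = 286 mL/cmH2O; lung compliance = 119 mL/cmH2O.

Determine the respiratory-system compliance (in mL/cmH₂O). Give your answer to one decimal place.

Lung and chest wall are elastances in series: 1/Crs = 1/CL + 1/Ccw.
1/Crs = 1/119 + 1/286 = 0.0119.
Crs = 84.034 mL/cmH2O.

84.0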